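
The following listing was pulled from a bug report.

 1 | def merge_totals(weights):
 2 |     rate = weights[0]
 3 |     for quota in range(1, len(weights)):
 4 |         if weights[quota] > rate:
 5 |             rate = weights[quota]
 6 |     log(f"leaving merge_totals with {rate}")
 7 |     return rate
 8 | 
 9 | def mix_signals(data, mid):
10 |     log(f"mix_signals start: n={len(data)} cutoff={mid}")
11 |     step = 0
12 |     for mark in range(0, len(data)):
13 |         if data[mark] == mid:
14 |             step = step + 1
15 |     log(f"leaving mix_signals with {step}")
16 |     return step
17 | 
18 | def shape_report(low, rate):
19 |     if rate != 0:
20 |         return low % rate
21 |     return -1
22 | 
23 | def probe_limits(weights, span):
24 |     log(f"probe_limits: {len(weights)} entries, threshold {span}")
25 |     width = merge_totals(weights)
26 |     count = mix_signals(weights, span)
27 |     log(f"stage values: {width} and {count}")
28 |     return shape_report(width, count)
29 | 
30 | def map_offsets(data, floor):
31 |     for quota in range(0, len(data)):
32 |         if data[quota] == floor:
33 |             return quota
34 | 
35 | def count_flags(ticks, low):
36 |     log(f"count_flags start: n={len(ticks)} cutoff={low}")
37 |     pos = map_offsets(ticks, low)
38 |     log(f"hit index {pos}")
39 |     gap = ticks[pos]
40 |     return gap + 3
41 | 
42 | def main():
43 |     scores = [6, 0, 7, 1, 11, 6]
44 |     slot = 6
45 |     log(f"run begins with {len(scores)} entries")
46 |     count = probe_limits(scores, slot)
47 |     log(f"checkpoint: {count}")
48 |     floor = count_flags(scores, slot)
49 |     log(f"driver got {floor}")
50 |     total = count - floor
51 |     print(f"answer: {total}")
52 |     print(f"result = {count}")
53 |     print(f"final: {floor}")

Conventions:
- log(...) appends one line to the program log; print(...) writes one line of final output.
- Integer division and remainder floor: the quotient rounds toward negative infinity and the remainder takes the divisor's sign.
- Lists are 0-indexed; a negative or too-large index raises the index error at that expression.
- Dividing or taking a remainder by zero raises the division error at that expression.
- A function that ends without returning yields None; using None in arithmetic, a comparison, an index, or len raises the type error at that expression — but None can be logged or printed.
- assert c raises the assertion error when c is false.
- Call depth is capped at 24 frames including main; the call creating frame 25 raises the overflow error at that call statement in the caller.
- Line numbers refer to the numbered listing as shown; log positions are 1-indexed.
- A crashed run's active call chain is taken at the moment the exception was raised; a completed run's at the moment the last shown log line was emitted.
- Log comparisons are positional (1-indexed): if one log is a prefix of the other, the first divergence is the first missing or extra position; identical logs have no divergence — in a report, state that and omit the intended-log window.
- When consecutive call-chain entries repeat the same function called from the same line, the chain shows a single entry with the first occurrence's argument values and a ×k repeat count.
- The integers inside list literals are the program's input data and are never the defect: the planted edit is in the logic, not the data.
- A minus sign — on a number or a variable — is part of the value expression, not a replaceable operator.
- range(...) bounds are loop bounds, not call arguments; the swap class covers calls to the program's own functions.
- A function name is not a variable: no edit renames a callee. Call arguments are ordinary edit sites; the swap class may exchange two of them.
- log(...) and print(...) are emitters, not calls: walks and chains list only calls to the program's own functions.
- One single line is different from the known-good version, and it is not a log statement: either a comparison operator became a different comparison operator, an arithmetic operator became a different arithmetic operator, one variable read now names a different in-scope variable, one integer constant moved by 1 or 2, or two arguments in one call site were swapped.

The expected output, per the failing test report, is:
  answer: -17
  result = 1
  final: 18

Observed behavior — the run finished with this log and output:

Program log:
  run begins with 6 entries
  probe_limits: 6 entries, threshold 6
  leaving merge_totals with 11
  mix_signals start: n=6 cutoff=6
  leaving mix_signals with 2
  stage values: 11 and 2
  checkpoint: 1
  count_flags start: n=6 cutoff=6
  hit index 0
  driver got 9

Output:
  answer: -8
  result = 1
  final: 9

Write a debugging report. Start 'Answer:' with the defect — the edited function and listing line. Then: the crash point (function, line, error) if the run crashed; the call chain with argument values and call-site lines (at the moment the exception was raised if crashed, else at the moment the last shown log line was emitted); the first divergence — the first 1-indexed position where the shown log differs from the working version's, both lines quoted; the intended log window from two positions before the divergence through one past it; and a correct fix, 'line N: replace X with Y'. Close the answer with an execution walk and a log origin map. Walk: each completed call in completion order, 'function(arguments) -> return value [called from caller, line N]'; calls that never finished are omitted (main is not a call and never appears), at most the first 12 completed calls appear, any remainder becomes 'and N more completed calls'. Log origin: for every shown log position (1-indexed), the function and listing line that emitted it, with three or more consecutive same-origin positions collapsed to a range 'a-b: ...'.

Answer: the defect is in count_flags at line 40.
The tell: Log line 10 is where behavior first shows: 'driver got 9' appears instead of 'driver got 18'.
Call chain: main.
First divergence: position 10; shown 'driver got 9' vs intended 'driver got 18'.
Intended log window:
  8: count_flags start: n=6 cutoff=6
  9: hit index 0
  10: driver got 18
Execution walk:
  merge_totals([6, 0, 7, 1, 11, 6]) -> 11  [called from probe_limits, line 25]
  mix_signals([6, 0, 7, 1, 11, 6], 6) -> 2  [called from probe_limits, line 26]
  shape_report(11, 2) -> 1  [called from probe_limits, line 28]
  probe_limits([6, 0, 7, 1, 11, 6], 6) -> 1  [called from main, line 46]
  map_offsets([6, 0, 7, 1, 11, 6], 6) -> 0  [called from count_flags, line 37]
  count_flags([6, 0, 7, 1, 11, 6], 6) -> 9  [called from main, line 48]
Log origins:
  1: from main, line 45
  2: from probe_limits, line 24
  3: from merge_totals, line 6
  4: from mix_signals, line 10
  5: from mix_signals, line 15
  6: from probe_limits, line 27
  7: from main, line 47
  8: from count_flags, line 36
  9: from count_flags, line 38
  10: from main, line 49
A correct fix: line 40: replace `+` with `*`.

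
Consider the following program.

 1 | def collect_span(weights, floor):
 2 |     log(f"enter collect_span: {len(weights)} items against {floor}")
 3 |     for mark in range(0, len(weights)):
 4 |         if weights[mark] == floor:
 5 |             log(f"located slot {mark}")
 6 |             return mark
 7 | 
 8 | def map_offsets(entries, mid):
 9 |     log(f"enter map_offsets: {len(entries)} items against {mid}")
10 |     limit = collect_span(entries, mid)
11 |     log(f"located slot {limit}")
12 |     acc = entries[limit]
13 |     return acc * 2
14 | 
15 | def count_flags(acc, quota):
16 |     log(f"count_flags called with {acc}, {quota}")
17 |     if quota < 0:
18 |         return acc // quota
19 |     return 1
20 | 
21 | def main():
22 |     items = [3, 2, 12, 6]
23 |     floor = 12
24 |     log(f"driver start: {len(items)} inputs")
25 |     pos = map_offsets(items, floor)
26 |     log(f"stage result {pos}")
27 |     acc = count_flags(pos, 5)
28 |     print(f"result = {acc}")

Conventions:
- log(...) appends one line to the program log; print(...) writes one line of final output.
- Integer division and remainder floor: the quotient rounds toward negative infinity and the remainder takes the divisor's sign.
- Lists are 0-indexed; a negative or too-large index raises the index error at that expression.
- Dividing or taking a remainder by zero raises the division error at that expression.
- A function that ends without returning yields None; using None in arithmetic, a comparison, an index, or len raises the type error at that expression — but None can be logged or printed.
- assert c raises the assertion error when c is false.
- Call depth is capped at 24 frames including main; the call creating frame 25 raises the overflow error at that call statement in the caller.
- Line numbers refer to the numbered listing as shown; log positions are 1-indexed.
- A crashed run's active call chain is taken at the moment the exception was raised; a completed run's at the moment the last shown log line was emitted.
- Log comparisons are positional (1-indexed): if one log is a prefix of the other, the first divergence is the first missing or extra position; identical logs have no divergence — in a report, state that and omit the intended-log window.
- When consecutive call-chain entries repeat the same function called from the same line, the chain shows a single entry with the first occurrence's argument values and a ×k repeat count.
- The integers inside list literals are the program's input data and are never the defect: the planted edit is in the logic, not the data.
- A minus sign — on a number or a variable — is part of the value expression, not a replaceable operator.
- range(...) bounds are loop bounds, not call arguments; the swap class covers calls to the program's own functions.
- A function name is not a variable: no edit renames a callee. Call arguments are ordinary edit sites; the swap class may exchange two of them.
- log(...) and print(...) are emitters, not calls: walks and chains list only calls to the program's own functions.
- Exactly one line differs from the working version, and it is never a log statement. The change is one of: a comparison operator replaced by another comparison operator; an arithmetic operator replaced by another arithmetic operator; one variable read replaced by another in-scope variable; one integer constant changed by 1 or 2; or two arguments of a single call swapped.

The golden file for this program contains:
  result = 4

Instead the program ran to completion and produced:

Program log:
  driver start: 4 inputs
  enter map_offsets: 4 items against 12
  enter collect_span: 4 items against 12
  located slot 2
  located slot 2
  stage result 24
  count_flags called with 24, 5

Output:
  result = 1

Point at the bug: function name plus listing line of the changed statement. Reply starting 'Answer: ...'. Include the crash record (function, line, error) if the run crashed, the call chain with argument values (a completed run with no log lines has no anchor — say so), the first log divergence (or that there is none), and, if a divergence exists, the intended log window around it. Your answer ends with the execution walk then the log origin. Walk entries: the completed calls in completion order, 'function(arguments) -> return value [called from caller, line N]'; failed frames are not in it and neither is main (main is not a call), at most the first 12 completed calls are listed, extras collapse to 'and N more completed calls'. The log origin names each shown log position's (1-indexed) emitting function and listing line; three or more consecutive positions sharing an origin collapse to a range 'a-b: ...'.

Answer: the defect is in count_flags at line 17.
Core observation: No log line changed; the fault shows up purely in the output.
Call chain: main -> count_flags(24, 5) (called at line 27).
First divergence: there is none — every log position agrees.
Execution walk:
  collect_span([3, 2, 12, 6], 12) -> 2  [called from map_offsets, line 10]
  map_offsets([3, 2, 12, 6], 12) -> 24  [called from main, line 25]
  count_flags(24, 5) -> 1  [called from main, line 27]
Log origin:
  1: logged in main at line 24
  2: logged in map_offsets at line 9
  3: logged in collect_span at line 2
  4: logged in collect_span at line 5
  5: logged in map_offsets at line 11
  6: logged in main at line 26
  7: logged in count_flags at line 16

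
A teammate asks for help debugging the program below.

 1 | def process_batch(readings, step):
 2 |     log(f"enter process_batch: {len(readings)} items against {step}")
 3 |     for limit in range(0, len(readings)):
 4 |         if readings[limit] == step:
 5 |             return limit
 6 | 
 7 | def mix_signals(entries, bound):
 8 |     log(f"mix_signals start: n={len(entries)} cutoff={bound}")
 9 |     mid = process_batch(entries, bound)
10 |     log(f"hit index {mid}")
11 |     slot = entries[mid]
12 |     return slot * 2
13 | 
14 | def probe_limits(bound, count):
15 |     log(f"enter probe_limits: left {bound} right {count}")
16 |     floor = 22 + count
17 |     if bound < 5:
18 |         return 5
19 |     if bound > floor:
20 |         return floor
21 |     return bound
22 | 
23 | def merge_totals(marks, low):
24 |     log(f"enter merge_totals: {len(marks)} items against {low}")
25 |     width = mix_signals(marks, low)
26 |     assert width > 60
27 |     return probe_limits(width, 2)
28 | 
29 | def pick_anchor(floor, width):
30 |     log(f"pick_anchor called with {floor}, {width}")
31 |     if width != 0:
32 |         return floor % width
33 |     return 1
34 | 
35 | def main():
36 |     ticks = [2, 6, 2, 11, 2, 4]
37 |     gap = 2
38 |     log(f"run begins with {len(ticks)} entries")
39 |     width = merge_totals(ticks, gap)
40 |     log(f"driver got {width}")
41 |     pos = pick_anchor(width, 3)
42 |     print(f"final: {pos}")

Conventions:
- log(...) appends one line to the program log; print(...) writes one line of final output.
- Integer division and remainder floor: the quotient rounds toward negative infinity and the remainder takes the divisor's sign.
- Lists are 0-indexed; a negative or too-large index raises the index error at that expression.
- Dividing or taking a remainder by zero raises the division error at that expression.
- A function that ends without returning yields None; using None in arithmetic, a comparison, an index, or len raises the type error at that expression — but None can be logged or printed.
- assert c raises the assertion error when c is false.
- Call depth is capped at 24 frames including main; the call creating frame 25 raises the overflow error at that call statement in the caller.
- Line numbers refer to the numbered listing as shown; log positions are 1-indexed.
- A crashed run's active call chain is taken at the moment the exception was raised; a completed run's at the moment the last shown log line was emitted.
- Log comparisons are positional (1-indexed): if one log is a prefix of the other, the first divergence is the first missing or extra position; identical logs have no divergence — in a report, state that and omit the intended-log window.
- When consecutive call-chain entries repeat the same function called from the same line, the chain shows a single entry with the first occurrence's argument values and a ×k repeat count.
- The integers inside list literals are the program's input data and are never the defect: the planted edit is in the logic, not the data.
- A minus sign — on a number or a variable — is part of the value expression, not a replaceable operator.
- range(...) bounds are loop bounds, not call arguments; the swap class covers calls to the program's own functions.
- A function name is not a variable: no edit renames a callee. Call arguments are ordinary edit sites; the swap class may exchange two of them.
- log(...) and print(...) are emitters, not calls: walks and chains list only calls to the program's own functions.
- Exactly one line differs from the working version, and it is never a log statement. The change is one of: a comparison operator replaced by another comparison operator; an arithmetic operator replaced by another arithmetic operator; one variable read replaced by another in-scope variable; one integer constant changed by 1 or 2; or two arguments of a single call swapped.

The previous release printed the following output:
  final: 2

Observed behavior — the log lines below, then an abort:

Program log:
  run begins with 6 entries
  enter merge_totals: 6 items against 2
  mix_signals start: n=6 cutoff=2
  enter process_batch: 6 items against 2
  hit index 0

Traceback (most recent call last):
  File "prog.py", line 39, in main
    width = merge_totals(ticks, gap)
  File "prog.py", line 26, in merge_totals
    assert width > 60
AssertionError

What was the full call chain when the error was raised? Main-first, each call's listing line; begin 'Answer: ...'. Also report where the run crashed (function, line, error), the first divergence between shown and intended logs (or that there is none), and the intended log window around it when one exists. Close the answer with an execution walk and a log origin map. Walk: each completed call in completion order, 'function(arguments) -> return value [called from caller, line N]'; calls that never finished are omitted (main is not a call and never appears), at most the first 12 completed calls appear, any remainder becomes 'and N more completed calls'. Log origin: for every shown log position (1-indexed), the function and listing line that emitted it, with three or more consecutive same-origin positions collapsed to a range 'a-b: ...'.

Answer: main -> merge_totals (called at line 39).
Core observation: The faulty run's log stops after 5 lines; the working version's next line would be 'enter probe_limits: left 4 right 2'.
Crash: merge_totals, line 26, AssertionError.
First divergence: position 6 (shown log ended at 5 lines; the working version continues: 'enter probe_limits: left 4 right 2').
Intended log window:
  4: enter process_batch: 6 items against 2
  5: hit index 0
  6: enter probe_limits: left 4 right 2
  7: driver got 5
Execution walk:
  process_batch([2, 6, 2, 11, 2, 4], 2) -> 0  [called from mix_signals, line 9]
  mix_signals([2, 6, 2, 11, 2, 4], 2) -> 4  [called from merge_totals, line 25]
Origin of each log line:
  1: logged in main at line 38
  2: logged in merge_totals at line 24
  3: logged in mix_signals at line 8
  4: logged in process_batch at line 2
  5: logged in mix_signals at line 10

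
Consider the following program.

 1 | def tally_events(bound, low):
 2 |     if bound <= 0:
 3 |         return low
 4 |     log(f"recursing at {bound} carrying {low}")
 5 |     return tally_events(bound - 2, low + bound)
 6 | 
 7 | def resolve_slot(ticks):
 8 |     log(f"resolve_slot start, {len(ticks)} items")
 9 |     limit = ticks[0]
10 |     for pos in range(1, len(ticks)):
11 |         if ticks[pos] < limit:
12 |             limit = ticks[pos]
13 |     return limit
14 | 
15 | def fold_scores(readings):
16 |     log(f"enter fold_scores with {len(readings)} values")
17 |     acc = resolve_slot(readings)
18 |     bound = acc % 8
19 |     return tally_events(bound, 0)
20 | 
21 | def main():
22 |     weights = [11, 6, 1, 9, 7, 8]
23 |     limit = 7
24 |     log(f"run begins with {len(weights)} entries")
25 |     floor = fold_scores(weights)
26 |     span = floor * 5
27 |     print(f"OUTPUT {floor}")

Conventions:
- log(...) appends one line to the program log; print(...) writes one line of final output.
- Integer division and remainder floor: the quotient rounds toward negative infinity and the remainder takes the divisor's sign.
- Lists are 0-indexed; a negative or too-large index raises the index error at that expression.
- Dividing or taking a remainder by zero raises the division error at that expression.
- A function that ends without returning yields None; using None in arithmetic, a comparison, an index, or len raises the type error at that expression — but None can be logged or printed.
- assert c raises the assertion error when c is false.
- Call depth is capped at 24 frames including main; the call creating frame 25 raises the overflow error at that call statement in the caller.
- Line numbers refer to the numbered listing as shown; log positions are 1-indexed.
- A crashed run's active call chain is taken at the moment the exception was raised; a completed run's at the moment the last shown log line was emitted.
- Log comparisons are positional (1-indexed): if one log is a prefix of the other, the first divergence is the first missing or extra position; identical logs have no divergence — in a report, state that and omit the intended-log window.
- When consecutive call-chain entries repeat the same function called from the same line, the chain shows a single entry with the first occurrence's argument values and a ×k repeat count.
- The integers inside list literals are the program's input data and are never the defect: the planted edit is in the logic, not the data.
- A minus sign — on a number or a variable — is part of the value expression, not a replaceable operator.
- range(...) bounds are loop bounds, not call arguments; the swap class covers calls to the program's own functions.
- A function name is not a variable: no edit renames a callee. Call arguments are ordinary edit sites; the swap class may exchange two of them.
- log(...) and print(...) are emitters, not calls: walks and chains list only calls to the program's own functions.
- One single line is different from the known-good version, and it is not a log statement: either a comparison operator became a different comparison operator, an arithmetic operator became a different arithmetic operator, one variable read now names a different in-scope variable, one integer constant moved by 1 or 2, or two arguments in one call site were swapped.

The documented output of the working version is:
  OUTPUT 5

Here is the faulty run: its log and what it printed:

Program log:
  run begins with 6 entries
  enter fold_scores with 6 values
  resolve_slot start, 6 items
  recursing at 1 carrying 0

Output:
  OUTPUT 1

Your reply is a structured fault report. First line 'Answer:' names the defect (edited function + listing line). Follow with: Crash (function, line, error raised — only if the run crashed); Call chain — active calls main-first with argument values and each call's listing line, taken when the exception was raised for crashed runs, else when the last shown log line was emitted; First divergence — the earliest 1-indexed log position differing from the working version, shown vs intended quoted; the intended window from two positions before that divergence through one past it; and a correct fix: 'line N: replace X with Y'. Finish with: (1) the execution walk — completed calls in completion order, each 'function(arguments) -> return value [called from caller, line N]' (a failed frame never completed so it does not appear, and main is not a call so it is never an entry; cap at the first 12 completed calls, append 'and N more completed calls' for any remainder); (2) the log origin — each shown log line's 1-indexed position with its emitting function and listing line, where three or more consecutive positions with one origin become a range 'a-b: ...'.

Answer: the defect is in main at line 27.
The tell: The logs agree in full; only the final output differs.
Call chain: main -> fold_scores([11, 6, 1, 9, 7, 8]) (called at line 25) -> tally_events(1, 0) (called at line 19).
First divergence: there is none — every log position agrees.
Execution walk:
  resolve_slot([11, 6, 1, 9, 7, 8]) -> 1  [called from fold_scores, line 17]
  tally_events(-1, 1) -> 1  [called from tally_events, line 5]
  tally_events(1, 0) -> 1  [called from fold_scores, line 19]
  fold_scores([11, 6, 1, 9, 7, 8]) -> 1  [called from main, line 25]
Log line origins:
  1: logged in main at line 24
  2: logged in fold_scores at line 16
  3: logged in resolve_slot at line 8
  4: logged in tally_events at line 4
A correct fix: line 27: replace `floor` with `span`.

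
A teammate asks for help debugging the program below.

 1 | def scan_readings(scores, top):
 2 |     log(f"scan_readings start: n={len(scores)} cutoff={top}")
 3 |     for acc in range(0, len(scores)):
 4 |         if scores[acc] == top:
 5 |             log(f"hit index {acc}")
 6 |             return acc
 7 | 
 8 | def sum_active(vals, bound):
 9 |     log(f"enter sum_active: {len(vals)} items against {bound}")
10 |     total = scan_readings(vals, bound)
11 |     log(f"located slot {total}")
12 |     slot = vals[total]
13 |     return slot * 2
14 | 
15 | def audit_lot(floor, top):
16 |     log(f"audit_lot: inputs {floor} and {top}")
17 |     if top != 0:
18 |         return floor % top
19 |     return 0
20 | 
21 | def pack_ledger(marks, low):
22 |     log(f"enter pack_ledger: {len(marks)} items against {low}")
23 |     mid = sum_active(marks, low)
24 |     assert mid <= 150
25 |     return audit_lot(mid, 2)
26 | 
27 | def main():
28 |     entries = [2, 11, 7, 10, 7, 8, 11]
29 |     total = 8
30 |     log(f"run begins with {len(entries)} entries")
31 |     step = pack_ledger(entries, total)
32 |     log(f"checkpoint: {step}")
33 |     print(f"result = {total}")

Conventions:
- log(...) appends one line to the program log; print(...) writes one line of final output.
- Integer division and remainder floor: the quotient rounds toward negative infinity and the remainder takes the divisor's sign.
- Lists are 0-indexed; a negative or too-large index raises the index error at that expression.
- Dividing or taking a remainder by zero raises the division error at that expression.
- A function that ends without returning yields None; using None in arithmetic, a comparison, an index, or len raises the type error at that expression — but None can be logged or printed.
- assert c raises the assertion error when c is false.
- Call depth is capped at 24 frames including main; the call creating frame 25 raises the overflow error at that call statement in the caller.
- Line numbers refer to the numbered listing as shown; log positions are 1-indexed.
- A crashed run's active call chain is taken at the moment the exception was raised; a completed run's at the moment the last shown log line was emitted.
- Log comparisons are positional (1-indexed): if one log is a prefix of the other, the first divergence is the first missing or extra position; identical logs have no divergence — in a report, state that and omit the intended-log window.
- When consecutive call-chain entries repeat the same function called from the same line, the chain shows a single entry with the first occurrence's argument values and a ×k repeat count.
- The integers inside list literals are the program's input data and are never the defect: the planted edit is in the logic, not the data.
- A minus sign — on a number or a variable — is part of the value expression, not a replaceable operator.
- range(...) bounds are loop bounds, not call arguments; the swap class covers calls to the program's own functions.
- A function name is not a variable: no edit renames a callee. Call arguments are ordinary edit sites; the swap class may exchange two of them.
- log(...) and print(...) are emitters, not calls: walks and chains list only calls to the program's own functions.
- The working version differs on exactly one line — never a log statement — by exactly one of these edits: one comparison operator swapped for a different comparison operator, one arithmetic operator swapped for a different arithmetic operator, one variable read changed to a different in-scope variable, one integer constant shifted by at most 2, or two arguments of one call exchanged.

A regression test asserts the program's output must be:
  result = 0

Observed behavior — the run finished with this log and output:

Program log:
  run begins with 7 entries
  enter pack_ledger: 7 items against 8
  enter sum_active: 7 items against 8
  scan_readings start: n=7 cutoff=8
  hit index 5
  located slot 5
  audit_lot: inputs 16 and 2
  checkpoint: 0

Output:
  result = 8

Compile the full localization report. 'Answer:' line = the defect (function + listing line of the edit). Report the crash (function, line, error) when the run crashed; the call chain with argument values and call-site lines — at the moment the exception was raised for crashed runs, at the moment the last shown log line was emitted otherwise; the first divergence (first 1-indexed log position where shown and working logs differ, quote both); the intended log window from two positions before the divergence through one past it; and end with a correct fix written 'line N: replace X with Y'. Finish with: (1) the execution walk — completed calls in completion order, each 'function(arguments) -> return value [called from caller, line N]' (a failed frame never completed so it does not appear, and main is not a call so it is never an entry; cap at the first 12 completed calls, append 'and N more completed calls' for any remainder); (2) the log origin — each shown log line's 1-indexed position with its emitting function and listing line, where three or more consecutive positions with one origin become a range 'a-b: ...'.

Answer: the defect is in main at line 33.
Core observation: Nothing in the log betrays the bug — only the output does.
Call chain: main.
First divergence: none — the logs agree in full.
Execution walk:
  scan_readings([2, 11, 7, 10, 7, 8, 11], 8) -> 5  [called from sum_active, line 10]
  sum_active([2, 11, 7, 10, 7, 8, 11], 8) -> 16  [called from pack_ledger, line 23]
  audit_lot(16, 2) -> 0  [called from pack_ledger, line 25]
  pack_ledger([2, 11, 7, 10, 7, 8, 11], 8) -> 0  [called from main, line 31]
Origin of each log line:
  1: emitted by main (line 30)
  2: emitted by pack_ledger (line 22)
  3: emitted by sum_active (line 9)
  4: emitted by scan_readings (line 2)
  5: emitted by scan_readings (line 5)
  6: emitted by sum_active (line 11)
  7: emitted by audit_lot (line 16)
  8: emitted by main (line 32)
A correct fix: line 33: replace `total` with `step`.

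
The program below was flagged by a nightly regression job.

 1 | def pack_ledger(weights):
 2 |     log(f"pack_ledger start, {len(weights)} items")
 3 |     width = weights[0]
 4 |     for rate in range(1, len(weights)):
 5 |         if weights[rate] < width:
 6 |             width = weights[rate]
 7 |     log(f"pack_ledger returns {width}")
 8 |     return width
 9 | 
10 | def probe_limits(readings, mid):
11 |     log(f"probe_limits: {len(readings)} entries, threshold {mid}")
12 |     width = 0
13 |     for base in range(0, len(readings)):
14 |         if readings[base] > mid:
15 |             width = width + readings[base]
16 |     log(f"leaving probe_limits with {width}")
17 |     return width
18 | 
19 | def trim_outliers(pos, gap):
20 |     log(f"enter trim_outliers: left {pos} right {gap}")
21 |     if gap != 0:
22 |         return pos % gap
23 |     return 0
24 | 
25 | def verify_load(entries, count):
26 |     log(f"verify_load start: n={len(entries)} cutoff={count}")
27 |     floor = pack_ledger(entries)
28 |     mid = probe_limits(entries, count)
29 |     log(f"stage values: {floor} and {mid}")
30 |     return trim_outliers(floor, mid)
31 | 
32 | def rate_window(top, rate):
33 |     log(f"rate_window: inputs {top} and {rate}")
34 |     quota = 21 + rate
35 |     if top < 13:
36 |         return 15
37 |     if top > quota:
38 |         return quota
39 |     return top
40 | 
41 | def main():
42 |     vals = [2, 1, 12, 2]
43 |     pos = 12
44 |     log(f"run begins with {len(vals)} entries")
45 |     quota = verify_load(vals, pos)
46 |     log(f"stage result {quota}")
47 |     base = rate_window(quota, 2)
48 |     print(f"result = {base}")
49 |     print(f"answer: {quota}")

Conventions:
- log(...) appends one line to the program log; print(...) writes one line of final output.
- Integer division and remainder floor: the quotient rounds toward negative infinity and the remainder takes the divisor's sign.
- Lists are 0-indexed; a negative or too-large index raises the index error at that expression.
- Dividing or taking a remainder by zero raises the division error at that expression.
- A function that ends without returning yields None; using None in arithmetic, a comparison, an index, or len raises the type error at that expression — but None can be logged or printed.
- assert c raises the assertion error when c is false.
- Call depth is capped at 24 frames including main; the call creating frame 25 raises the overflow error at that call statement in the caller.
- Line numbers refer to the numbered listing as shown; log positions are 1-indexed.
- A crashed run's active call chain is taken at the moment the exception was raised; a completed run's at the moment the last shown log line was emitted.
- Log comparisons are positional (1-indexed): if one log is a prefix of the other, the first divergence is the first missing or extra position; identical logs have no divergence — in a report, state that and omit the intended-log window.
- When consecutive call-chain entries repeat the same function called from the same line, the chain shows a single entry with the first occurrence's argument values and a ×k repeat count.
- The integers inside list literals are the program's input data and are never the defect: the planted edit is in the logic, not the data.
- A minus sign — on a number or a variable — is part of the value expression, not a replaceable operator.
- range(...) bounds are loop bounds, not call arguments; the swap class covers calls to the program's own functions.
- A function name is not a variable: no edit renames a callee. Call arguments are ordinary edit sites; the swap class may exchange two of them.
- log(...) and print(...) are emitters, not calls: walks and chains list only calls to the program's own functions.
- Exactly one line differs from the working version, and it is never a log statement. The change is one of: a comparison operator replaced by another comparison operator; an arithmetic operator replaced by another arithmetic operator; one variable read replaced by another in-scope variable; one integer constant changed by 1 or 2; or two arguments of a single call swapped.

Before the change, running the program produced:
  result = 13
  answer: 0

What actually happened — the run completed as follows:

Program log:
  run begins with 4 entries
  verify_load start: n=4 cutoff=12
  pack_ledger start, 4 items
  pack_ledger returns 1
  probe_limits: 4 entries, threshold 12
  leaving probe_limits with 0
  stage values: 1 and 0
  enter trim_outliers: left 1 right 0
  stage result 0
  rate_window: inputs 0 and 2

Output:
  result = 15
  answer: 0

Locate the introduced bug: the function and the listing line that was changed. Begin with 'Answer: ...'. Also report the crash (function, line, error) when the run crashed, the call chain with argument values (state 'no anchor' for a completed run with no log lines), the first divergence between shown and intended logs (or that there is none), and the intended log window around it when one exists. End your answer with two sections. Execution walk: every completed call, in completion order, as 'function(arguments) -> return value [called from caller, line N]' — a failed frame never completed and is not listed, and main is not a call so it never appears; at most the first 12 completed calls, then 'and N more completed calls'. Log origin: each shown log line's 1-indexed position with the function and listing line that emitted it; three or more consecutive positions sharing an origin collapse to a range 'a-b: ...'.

Answer: the defect is in rate_window at line 36.
Key fact: The two runs log identically and part ways only at the printed values.
Call chain: main -> rate_window(0, 2) (called at line 47).
First divergence: there is none — every log position agrees.
Execution walk:
  pack_ledger([2, 1, 12, 2]) -> 1  [called from verify_load, line 27]
  probe_limits([2, 1, 12, 2], 12) -> 0  [called from verify_load, line 28]
  trim_outliers(1, 0) -> 0  [called from verify_load, line 30]
  verify_load([2, 1, 12, 2], 12) -> 0  [called from main, line 45]
  rate_window(0, 2) -> 15  [called from main, line 47]
Origin of each log line:
  1: emitted by main (line 44)
  2: emitted by verify_load (line 26)
  3: emitted by pack_ledger (line 2)
  4: emitted by pack_ledger (line 7)
  5: emitted by probe_limits (line 11)
  6: emitted by probe_limits (line 16)
  7: emitted by verify_load (line 29)
  8: emitted by trim_outliers (line 20)
  9: emitted by main (line 46)
  10: emitted by rate_window (line 33)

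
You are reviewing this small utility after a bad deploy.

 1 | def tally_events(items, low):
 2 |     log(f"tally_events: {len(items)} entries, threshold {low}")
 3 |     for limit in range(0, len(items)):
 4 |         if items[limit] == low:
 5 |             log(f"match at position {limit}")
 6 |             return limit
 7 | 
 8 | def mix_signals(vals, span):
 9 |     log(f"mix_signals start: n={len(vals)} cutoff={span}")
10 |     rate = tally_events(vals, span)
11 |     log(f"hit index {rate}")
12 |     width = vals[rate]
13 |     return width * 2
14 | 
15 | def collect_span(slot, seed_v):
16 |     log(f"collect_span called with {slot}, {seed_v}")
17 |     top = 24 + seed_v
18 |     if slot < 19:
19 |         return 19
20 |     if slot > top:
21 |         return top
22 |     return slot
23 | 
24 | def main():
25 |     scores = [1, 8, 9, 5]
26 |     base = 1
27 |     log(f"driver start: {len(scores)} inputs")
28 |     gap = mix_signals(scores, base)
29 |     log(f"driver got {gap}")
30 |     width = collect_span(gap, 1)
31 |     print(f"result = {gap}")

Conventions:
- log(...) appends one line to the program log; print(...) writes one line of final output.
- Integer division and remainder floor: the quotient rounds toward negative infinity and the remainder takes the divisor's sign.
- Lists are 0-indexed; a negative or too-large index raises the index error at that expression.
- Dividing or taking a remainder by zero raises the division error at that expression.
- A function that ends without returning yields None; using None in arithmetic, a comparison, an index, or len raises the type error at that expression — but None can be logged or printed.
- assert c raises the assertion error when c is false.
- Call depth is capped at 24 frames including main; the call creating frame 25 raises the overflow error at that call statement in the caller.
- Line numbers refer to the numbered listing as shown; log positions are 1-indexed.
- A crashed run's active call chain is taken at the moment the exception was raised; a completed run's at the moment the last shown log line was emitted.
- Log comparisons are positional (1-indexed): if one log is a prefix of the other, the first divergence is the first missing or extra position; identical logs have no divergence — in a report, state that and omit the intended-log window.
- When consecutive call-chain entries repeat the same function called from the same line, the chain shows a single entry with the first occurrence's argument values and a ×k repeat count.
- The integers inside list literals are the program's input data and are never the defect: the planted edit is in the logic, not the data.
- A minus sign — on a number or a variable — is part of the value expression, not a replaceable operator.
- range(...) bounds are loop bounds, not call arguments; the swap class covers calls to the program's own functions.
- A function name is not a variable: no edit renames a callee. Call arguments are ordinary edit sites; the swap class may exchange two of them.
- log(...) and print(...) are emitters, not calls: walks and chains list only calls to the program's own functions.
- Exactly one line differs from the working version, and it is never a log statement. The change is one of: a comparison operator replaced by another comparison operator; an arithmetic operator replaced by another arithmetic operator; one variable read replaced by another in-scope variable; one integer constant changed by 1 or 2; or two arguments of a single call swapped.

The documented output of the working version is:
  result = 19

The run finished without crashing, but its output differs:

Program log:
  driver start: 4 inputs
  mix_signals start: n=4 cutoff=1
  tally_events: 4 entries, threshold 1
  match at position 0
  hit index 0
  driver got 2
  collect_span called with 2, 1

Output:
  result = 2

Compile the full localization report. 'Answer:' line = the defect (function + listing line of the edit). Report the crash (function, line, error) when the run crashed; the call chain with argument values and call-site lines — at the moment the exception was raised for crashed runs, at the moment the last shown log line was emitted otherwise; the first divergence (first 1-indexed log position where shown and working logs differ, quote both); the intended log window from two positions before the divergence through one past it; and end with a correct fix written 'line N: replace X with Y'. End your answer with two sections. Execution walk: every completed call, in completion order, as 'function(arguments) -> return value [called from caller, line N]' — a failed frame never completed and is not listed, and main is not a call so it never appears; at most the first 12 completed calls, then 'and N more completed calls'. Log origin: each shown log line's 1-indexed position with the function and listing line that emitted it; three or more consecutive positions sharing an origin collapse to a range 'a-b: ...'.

Answer: the defect is in main at line 31.
Core observation: Nothing in the log betrays the bug — only the output does.
Call chain: main -> collect_span(2, 1) (called at line 30).
First divergence: there is none — every log position agrees.
Execution walk:
  tally_events([1, 8, 9, 5], 1) -> 0  [called from mix_signals, line 10]
  mix_signals([1, 8, 9, 5], 1) -> 2  [called from main, line 28]
  collect_span(2, 1) -> 19  [called from main, line 30]
Log line origins:
  1: emitted by main (line 27)
  2: emitted by mix_signals (line 9)
  3: emitted by tally_events (line 2)
  4: emitted by tally_events (line 5)
  5: emitted by mix_signals (line 11)
  6: emitted by main (line 29)
  7: emitted by collect_span (line 16)
A correct fix: line 31: replace `gap` with `width`.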